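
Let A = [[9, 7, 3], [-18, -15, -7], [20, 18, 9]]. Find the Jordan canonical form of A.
The characteristic polynomial is det(xI - A) = (x - 1)^3, so the eigenvalues are 1 (algebraic multiplicity 3).

For λ = 1: rank(A - I) = 2, rank((A - I)^2) = 1, rank((A - I)^3) = 0. The eigenspace has dimension 3 - 2 = 1, so there is 1 Jordan block; the rank sequence gives block sizes [3].

Assembling the blocks gives the Jordan form J above.

J = [[1, 1, 0], [0, 1, 1], [0, 0, 1]]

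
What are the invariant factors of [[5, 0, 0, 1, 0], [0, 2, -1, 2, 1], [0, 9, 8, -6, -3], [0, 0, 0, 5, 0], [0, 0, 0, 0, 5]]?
x - 5, (x - 5)^2, (x - 5)^2

The Jordan structure of A has elementary divisors (x - 5)^2, (x - 5)^2, (x - 5). Arranging the block sizes at each eigenvalue in decreasing order and taking row products gives the invariant factors.

Invariant factors (smallest first, each dividing the next): x - 5, (x - 5)^2, (x - 5)^2.

Check: the last factor (x - 5)^2 is the minimal polynomial, and the product (x - 5)^5 is the characteristic polynomial.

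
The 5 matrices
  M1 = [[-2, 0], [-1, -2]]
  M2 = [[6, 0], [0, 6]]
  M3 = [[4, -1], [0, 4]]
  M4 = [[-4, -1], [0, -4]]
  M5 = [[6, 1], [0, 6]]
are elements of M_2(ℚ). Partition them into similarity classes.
5 classes: {M1}, {M2}, {M3}, {M4}, {M5}

Characteristic polynomials: χ_{M1} = (x + 2)^2, χ_{M2} = (x - 6)^2, χ_{M3} = (x - 4)^2, χ_{M4} = (x + 4)^2, χ_{M5} = (x - 6)^2.

{M1}: invariant factors (x + 2)^2.

{M2}: invariant factors x - 6, x - 6.

{M3}: invariant factors (x - 4)^2.

{M4}: invariant factors (x + 4)^2.

{M5}: invariant factors (x - 6)^2.

Matrices are similar if and only if their invariant-factor lists agree; the partition into similarity classes is {M1}, {M2}, {M3}, {M4}, {M5}.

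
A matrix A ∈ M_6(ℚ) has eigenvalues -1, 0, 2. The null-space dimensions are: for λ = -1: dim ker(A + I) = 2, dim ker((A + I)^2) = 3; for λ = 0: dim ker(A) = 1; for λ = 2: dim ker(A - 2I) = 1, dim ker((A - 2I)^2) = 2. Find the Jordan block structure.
Jordan blocks: (-1, 2), (-1, 1), (0, 1), (2, 2)

λ = -1: successive nullity increments [2, 1] count blocks of size ≥ k; block sizes are [2, 1].
λ = 0: successive nullity increments [1] count blocks of size ≥ k; block sizes are [1].
λ = 2: successive nullity increments [1, 1] count blocks of size ≥ k; block sizes are [2].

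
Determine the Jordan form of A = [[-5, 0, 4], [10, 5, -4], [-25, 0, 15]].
J = [[5, 1, 0], [0, 5, 0], [0, 0, 5]]

The characteristic polynomial is det(xI - A) = (x - 5)^3, so the eigenvalues are 5 (algebraic multiplicity 3).

For λ = 5: rank(A - 5I) = 1, rank((A - 5I)^2) = 0. The eigenspace has dimension 3 - 1 = 2, so there are 2 Jordan blocks; the rank sequence gives block sizes [2, 1].

Assembling the blocks gives the Jordan form J above.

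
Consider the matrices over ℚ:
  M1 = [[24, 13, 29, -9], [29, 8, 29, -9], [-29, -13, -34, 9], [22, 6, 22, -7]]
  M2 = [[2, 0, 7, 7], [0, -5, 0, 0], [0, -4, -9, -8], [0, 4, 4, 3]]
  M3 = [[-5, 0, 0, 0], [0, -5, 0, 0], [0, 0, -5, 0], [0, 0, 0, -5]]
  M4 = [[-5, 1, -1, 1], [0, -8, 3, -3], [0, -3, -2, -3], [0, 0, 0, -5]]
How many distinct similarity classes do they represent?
Characteristic polynomials: χ_{M1} = (x - 2)(x + 1)(x + 5)^2, χ_{M2} = (x - 2)(x + 1)(x + 5)^2, χ_{M3} = (x + 5)^4, χ_{M4} = (x + 5)^4.

{M1, M2}: invariant factors x + 5, (x - 2)(x + 1)(x + 5).

{M3}: invariant factors x + 5, x + 5, x + 5, x + 5.

{M4}: invariant factors x + 5, x + 5, (x + 5)^2.

Matrices are similar if and only if their invariant-factor lists agree; the partition into similarity classes is {M1, M2}, {M3}, {M4}.

3 classes: {M1, M2}, {M3}, {M4}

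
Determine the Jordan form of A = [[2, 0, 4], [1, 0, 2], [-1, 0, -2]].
J = [[0, 1, 0], [0, 0, 0], [0, 0, 0]]

The characteristic polynomial is det(xI - A) = x^3, so the eigenvalues are 0 (algebraic multiplicity 3).

For λ = 0: rank(A) = 1, rank(A^2) = 0. The eigenspace has dimension 3 - 1 = 2, so there are 2 Jordan blocks; the rank sequence gives block sizes [2, 1].

Assembling the blocks gives the Jordan form J above.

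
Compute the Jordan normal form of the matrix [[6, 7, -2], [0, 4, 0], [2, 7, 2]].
The characteristic polynomial is det(xI - A) = (x - 4)^3, so the eigenvalues are 4 (algebraic multiplicity 3).

For λ = 4: rank(A - 4I) = 1, rank((A - 4I)^2) = 0. The eigenspace has dimension 3 - 1 = 2, so there are 2 Jordan blocks; the rank sequence gives block sizes [2, 1].

Assembling the blocks gives the Jordan form J above.

J = [[4, 1, 0], [0, 4, 0], [0, 0, 4]]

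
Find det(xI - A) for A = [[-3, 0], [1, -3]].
χ_A(x) = (x + 3)^2

xI - A = [[x + 3, 0], [-1, x + 3]].

Expanding det(xI - A) along the first row:
det(xI - A) = + (x + 3)·det([[x + 3]]) - (0)·det([[-1]]).

Evaluating gives χ_A(x) = x^2 + 6x + 9 = (x + 3)^2.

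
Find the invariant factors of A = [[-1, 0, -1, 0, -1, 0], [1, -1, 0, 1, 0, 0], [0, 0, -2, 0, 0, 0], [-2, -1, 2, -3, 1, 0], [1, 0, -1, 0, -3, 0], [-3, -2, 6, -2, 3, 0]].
(x + 2)^2, x(x + 2)^3

The Jordan structure of A has elementary divisors (x + 2)^3, (x + 2)^2, x. Arranging the block sizes at each eigenvalue in decreasing order and taking row products gives the invariant factors.

Invariant factors (smallest first, each dividing the next): (x + 2)^2, x(x + 2)^3.

Check: the last factor x(x + 2)^3 is the minimal polynomial, and the product x(x + 2)^5 is the characteristic polynomial.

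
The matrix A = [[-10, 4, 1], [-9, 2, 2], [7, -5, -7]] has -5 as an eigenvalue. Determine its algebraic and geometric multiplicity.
algebraic multiplicity 3, geometric multiplicity 1

The characteristic polynomial is (x + 5)^3, so the factor x + 5 appears with exponent 3: the algebraic multiplicity is 3.

rank(A + 5I) = 2, so the eigenspace has dimension 3 - 2 = 1: the geometric multiplicity is 1.

Since 1 < 3, A is not diagonalizable.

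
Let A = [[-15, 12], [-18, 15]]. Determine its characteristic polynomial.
xI - A = [[x + 15, -12], [18, x - 15]].

Expanding det(xI - A) along the first row:
det(xI - A) = + (x + 15)·det([[x - 15]]) - (-12)·det([[18]]).

Evaluating gives χ_A(x) = x^2 - 9 = (x - 3)(x + 3).

χ_A(x) = (x - 3)(x + 3)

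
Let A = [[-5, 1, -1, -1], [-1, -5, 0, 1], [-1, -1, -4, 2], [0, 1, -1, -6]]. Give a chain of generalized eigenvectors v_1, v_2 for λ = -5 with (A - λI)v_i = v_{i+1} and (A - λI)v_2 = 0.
v_1 = [[1, 1, -1, 1]]^T, v_2 = [[1, 0, -1, 1]]^T

We seek v_1 ∈ ker((A + 5I)^2) \ ker(A + 5I), then set v_{i+1} = (A + 5I) v_i.

One such chain is v_1 = [[1, 1, -1, 1]]^T, v_2 = [[1, 0, -1, 1]]^T. Check: (A + 5I) v_2 = [[0, 0, 0, 0]]^T = 0.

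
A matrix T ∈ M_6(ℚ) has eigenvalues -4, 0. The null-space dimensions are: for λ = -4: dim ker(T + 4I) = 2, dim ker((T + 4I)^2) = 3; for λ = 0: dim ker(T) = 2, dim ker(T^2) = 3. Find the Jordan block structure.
Jordan blocks: (-4, 2), (-4, 1), (0, 2), (0, 1)

λ = -4: successive nullity increments [2, 1] count blocks of size ≥ k; block sizes are [2, 1].
λ = 0: successive nullity increments [2, 1] count blocks of size ≥ k; block sizes are [2, 1].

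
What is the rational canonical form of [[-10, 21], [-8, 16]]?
R = [[0, -8], [1, 6]]

The invariant factors of A (the non-unit diagonal entries of the Smith normal form of xI - A over ℚ[x]) are (x - 4)(x - 2), each dividing the next. The characteristic polynomial is their product, (x - 4)(x - 2).

The rational canonical form is the block-diagonal matrix of companion matrices C(f_i):
R = [[0, -8], [1, 6]].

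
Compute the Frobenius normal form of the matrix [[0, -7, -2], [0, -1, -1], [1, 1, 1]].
R = [[0, 0, 5], [1, 0, -2], [0, 1, 0]]

The invariant factors of A (the non-unit diagonal entries of the Smith normal form of xI - A over ℚ[x]) are x^3 + 2x - 5, each dividing the next. The characteristic polynomial is their product, x^3 + 2x - 5.

The rational canonical form is the block-diagonal matrix of companion matrices C(f_i):
R = [[0, 0, 5], [1, 0, -2], [0, 1, 0]].

Note the characteristic polynomial does not split into linear factors over ℚ, so A has no Jordan form over ℚ; the rational canonical form exists over any field.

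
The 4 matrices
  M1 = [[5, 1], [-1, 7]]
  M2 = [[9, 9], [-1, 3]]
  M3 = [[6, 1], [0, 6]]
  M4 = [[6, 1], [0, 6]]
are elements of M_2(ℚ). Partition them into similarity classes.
1 class: {M1, M2, M3, M4}

Characteristic polynomials: χ_{M1} = (x - 6)^2, χ_{M2} = (x - 6)^2, χ_{M3} = (x - 6)^2, χ_{M4} = (x - 6)^2.

{M1, M2, M3, M4}: invariant factors (x - 6)^2.

Matrices are similar if and only if their invariant-factor lists agree; the partition into similarity classes is {M1, M2, M3, M4}.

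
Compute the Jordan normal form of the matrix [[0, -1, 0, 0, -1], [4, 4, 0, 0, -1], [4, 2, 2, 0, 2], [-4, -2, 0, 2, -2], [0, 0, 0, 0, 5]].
J = [[2, 1, 0, 0, 0], [0, 2, 0, 0, 0], [0, 0, 2, 0, 0], [0, 0, 0, 2, 0], [0, 0, 0, 0, 5]]

The characteristic polynomial is det(xI - A) = (x - 5)(x - 2)^4, so the eigenvalues are 2 (algebraic multiplicity 4), 5 (algebraic multiplicity 1).

For λ = 2: rank(A - 2I) = 2, rank((A - 2I)^2) = 1. The eigenspace has dimension 5 - 2 = 3, so there are 3 Jordan blocks; the rank sequence gives block sizes [2, 1, 1].

For λ = 5: algebraic multiplicity 1 gives one 1×1 block.

Assembling the blocks gives the Jordan form J above.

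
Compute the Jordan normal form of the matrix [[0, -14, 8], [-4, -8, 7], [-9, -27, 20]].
The characteristic polynomial is det(xI - A) = (x - 5)^2(x - 2), so the eigenvalues are 2 (algebraic multiplicity 1), 5 (algebraic multiplicity 2).

For λ = 2: algebraic multiplicity 1 gives one 1×1 block.

For λ = 5: rank(A - 5I) = 2, rank((A - 5I)^2) = 1. The eigenspace has dimension 3 - 2 = 1, so there is 1 Jordan block; the rank sequence gives block sizes [2].

Assembling the blocks gives the Jordan form J above.

J = [[2, 0, 0], [0, 5, 1], [0, 0, 5]]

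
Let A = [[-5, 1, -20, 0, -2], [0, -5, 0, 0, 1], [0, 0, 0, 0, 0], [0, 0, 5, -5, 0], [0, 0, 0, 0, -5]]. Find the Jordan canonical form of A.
J = [[-5, 1, 0, 0, 0], [0, -5, 1, 0, 0], [0, 0, -5, 0, 0], [0, 0, 0, -5, 0], [0, 0, 0, 0, 0]]

The characteristic polynomial is det(xI - A) = x(x + 5)^4, so the eigenvalues are -5 (algebraic multiplicity 4), 0 (algebraic multiplicity 1).

For λ = -5: rank(A + 5I) = 3, rank((A + 5I)^2) = 2, rank((A + 5I)^3) = 1. The eigenspace has dimension 5 - 3 = 2, so there are 2 Jordan blocks; the rank sequence gives block sizes [3, 1].

For λ = 0: algebraic multiplicity 1 gives one 1×1 block.

Assembling the blocks gives the Jordan form J above.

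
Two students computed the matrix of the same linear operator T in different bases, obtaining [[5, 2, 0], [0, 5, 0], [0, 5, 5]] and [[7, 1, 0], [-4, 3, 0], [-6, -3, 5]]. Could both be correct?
Yes.

Two matrices over a field are similar if and only if they have the same invariant factors.

Both A and B have characteristic polynomial (x - 5)^3 and minimal polynomial (x - 5)^2. Computing further, both have invariant factors x - 5, (x - 5)^2. Hence A and B are similar.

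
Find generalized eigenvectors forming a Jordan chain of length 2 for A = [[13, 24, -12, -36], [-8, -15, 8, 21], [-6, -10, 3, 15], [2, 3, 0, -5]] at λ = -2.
We seek v_1 ∈ ker((A + 2I)^2) \ ker(A + 2I), then set v_{i+1} = (A + 2I) v_i.

One such chain is v_1 = [[4, -3, -1, 0]]^T, v_2 = [[0, -1, 1, -1]]^T. Check: (A + 2I) v_2 = [[0, 0, 0, 0]]^T = 0.

v_1 = [[4, -3, -1, 0]]^T, v_2 = [[0, -1, 1, -1]]^T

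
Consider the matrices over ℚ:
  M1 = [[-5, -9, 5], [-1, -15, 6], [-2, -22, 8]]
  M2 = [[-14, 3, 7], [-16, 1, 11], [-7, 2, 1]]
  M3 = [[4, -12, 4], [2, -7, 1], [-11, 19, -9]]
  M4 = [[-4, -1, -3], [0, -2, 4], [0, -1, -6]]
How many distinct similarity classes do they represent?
1 class: {M1, M2, M3, M4}

Characteristic polynomials: χ_{M1} = (x + 4)^3, χ_{M2} = (x + 4)^3, χ_{M3} = (x + 4)^3, χ_{M4} = (x + 4)^3.

{M1, M2, M3, M4}: invariant factors (x + 4)^3.

Matrices are similar if and only if their invariant-factor lists agree; the partition into similarity classes is {M1, M2, M3, M4}.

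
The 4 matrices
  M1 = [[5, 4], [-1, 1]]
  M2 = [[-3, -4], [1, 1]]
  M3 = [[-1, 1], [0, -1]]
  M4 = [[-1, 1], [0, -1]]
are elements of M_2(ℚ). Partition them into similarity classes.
2 classes: {M1}, {M2, M3, M4}

Characteristic polynomials: χ_{M1} = (x - 3)^2, χ_{M2} = (x + 1)^2, χ_{M3} = (x + 1)^2, χ_{M4} = (x + 1)^2.

{M1}: invariant factors (x - 3)^2.

{M2, M3, M4}: invariant factors (x + 1)^2.

Matrices are similar if and only if their invariant-factor lists agree; the partition into similarity classes is {M1}, {M2, M3, M4}.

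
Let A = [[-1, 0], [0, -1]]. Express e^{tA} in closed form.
A has Jordan form J = [[-1, 0], [0, -1]] with A = PJP^{-1}, so e^{tA} = P e^{tJ} P^{-1}.

For a Jordan block J_k(λ), e^{tJ_k(λ)} = e^{λt} · (I + tN + t^2 N^2/2! + ... + t^{k-1} N^{k-1}/(k-1)!) where N is the nilpotent superdiagonal part.

Assembling the blocks and conjugating back gives the entries of e^{tA} as shown above.

e^{tA} = [[e^{-t}, 0], [0, e^{-t}]]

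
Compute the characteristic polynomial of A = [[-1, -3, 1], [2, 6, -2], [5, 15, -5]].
χ_A(x) = x^3

xI - A = [[x + 1, 3, -1], [-2, x - 6, 2], [-5, -15, x + 5]].

Expanding det(xI - A) along the first row:
det(xI - A) = + (x + 1)·det([[x - 6, 2], [-15, x + 5]]) - (3)·det([[-2, 2], [-5, x + 5]]) + (-1)·det([[-2, x - 6], [-5, -15]]).

Evaluating gives χ_A(x) = x^3.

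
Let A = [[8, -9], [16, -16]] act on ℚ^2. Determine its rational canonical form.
The invariant factors of A (the non-unit diagonal entries of the Smith normal form of xI - A over ℚ[x]) are (x + 4)^2, each dividing the next. The characteristic polynomial is their product, (x + 4)^2.

The rational canonical form is the block-diagonal matrix of companion matrices C(f_i):
R = [[0, -16], [1, -8]].

R = [[0, -16], [1, -8]]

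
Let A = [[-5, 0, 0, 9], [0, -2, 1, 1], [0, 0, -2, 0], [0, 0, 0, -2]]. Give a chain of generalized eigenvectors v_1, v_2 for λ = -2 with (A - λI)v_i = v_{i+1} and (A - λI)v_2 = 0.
We seek v_1 ∈ ker((A + 2I)^2) \ ker(A + 2I), then set v_{i+1} = (A + 2I) v_i.

One such chain is v_1 = [[0, 0, 1, 0]]^T, v_2 = [[0, 1, 0, 0]]^T. Check: (A + 2I) v_2 = [[0, 0, 0, 0]]^T = 0.

v_1 = [[0, 0, 1, 0]]^T, v_2 = [[0, 1, 0, 0]]^T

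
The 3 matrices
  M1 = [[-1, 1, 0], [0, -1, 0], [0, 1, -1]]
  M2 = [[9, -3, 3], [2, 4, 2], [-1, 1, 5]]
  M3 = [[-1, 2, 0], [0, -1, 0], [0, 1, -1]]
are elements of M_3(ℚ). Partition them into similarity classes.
2 classes: {M1, M3}, {M2}

Characteristic polynomials: χ_{M1} = (x + 1)^3, χ_{M2} = (x - 6)^3, χ_{M3} = (x + 1)^3.

{M1, M3}: invariant factors x + 1, (x + 1)^2.

{M2}: invariant factors x - 6, (x - 6)^2.

Matrices are similar if and only if their invariant-factor lists agree; the partition into similarity classes is {M1, M3}, {M2}.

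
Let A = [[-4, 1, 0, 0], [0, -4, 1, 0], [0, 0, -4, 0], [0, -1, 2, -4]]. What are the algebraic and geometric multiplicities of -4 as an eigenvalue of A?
algebraic multiplicity 4, geometric multiplicity 2

The characteristic polynomial is (x + 4)^4, so the factor x + 4 appears with exponent 4: the algebraic multiplicity is 4.

rank(A + 4I) = 2, so the eigenspace has dimension 4 - 2 = 2: the geometric multiplicity is 2.

Since 2 < 4, A is not diagonalizable.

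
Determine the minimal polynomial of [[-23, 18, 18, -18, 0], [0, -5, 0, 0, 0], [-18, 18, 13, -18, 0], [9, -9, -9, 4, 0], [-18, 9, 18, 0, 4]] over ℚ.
The characteristic polynomial factors as (x - 4)^2(x + 5)^3. The minimal polynomial is ∏(x - λ)^{k_λ} where k_λ is the size of the largest Jordan block at λ.

For λ = -5: rank(A + 5I) = 2, and the largest Jordan block has size 1 (the smallest k with rank((A + 5I)^k) = rank((A + 5I)^(k+1))).
For λ = 4: rank(A - 4I) = 3, and the largest Jordan block has size 1 (the smallest k with rank((A - 4I)^k) = rank((A - 4I)^(k+1))).

So m_A(x) = (x - 4)(x + 5).

m_A(x) = (x - 4)(x + 5)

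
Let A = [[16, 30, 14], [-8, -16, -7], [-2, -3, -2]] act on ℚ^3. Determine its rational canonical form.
R = [[0, 0, 4], [1, 0, 9], [0, 1, -2]]

The invariant factors of A (the non-unit diagonal entries of the Smith normal form of xI - A over ℚ[x]) are (x + 4)(x^2 - 2x - 1), each dividing the next. The characteristic polynomial is their product, (x + 4)(x^2 - 2x - 1).

The rational canonical form is the block-diagonal matrix of companion matrices C(f_i):
R = [[0, 0, 4], [1, 0, 9], [0, 1, -2]].

Note the characteristic polynomial does not split into linear factors over ℚ, so A has no Jordan form over ℚ; the rational canonical form exists over any field.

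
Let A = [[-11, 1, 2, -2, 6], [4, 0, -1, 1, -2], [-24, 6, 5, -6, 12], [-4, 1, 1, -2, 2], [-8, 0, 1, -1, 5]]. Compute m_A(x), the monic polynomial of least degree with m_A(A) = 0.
The characteristic polynomial factors as (x - 1)(x + 1)^4. The minimal polynomial is ∏(x - λ)^{k_λ} where k_λ is the size of the largest Jordan block at λ.

For λ = -1: rank(A + I) = 3, and the largest Jordan block has size 3 (the smallest k with rank((A + I)^k) = rank((A + I)^(k+1))).
For λ = 1: rank(A - I) = 4, and the largest Jordan block has size 1 (the smallest k with rank((A - I)^k) = rank((A - I)^(k+1))).

So m_A(x) = (x - 1)(x + 1)^3.

m_A(x) = (x - 1)(x + 1)^3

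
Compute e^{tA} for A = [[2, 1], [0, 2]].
e^{tA} = [[e^{2*t}, t*e^{2*t}], [0, e^{2*t}]]

A has Jordan form J = [[2, 1], [0, 2]] with A = PJP^{-1}, so e^{tA} = P e^{tJ} P^{-1}.

For a Jordan block J_k(λ), e^{tJ_k(λ)} = e^{λt} · (I + tN + t^2 N^2/2! + ... + t^{k-1} N^{k-1}/(k-1)!) where N is the nilpotent superdiagonal part.

Assembling the blocks and conjugating back gives the entries of e^{tA} as shown above.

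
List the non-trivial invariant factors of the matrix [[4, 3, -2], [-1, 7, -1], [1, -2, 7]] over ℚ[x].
(x - 6)^3

The Jordan structure of A has elementary divisors (x - 6)^3. Arranging the block sizes at each eigenvalue in decreasing order and taking row products gives the invariant factors.

Invariant factors (smallest first, each dividing the next): (x - 6)^3.

Check: the last factor (x - 6)^3 is the minimal polynomial, and the product (x - 6)^3 is the characteristic polynomial.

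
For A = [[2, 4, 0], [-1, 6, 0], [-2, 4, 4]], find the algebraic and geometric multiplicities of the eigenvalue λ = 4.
algebraic multiplicity 3, geometric multiplicity 2

The characteristic polynomial is (x - 4)^3, so the factor x - 4 appears with exponent 3: the algebraic multiplicity is 3.

rank(A - 4I) = 1, so the eigenspace has dimension 3 - 1 = 2: the geometric multiplicity is 2.

Since 2 < 3, A is not diagonalizable.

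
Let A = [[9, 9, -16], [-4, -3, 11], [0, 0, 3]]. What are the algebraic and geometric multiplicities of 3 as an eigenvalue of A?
algebraic multiplicity 3, geometric multiplicity 1

The characteristic polynomial is (x - 3)^3, so the factor x - 3 appears with exponent 3: the algebraic multiplicity is 3.

rank(A - 3I) = 2, so the eigenspace has dimension 3 - 2 = 1: the geometric multiplicity is 1.

Since 1 < 3, A is not diagonalizable.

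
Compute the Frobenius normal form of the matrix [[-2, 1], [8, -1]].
R = [[0, 6], [1, -3]]

The invariant factors of A (the non-unit diagonal entries of the Smith normal form of xI - A over ℚ[x]) are x^2 + 3x - 6, each dividing the next. The characteristic polynomial is their product, x^2 + 3x - 6.

The rational canonical form is the block-diagonal matrix of companion matrices C(f_i):
R = [[0, 6], [1, -3]].

Note the characteristic polynomial does not split into linear factors over ℚ, so A has no Jordan form over ℚ; the rational canonical form exists over any field.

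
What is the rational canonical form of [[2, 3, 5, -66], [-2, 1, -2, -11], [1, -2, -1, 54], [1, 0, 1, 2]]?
The invariant factors of A (the non-unit diagonal entries of the Smith normal form of xI - A over ℚ[x]) are (x^2 - 2x + 4)^2, each dividing the next. The characteristic polynomial is their product, (x^2 - 2x + 4)^2.

The rational canonical form is the block-diagonal matrix of companion matrices C(f_i):
R = [[0, 0, 0, -16], [1, 0, 0, 16], [0, 1, 0, -12], [0, 0, 1, 4]].

Note the characteristic polynomial does not split into linear factors over ℚ, so A has no Jordan form over ℚ; the rational canonical form exists over any field.

R = [[0, 0, 0, -16], [1, 0, 0, 16], [0, 1, 0, -12], [0, 0, 1, 4]]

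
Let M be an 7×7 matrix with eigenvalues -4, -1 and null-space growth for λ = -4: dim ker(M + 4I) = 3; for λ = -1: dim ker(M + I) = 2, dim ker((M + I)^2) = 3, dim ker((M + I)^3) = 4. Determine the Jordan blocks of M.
Jordan blocks: (-4, 1), (-4, 1), (-4, 1), (-1, 3), (-1, 1)

λ = -4: successive nullity increments [3] count blocks of size ≥ k; block sizes are [1, 1, 1].
λ = -1: successive nullity increments [2, 1, 1] count blocks of size ≥ k; block sizes are [3, 1].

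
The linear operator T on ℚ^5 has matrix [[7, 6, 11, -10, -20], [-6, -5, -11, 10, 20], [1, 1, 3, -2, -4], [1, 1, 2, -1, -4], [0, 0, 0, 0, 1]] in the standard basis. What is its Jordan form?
The characteristic polynomial is det(xI - A) = (x - 1)^5, so the eigenvalues are 1 (algebraic multiplicity 5).

For λ = 1: rank(A - I) = 2, rank((A - I)^2) = 1, rank((A - I)^3) = 0. The eigenspace has dimension 5 - 2 = 3, so there are 3 Jordan blocks; the rank sequence gives block sizes [3, 1, 1].

Assembling the blocks gives the Jordan form J above.

J = [[1, 1, 0, 0, 0], [0, 1, 1, 0, 0], [0, 0, 1, 0, 0], [0, 0, 0, 1, 0], [0, 0, 0, 0, 1]]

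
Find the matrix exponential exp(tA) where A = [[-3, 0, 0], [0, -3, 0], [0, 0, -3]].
e^{tA} = [[e^{-3*t}, 0, 0], [0, e^{-3*t}, 0], [0, 0, e^{-3*t}]]

A has Jordan form J = [[-3, 0, 0], [0, -3, 0], [0, 0, -3]] with A = PJP^{-1}, so e^{tA} = P e^{tJ} P^{-1}.

For a Jordan block J_k(λ), e^{tJ_k(λ)} = e^{λt} · (I + tN + t^2 N^2/2! + ... + t^{k-1} N^{k-1}/(k-1)!) where N is the nilpotent superdiagonal part.

Assembling the blocks and conjugating back gives the entries of e^{tA} as shown above.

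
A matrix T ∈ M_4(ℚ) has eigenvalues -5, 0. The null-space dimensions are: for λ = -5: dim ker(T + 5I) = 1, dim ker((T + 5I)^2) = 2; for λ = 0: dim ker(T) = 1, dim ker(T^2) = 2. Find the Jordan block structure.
Jordan blocks: (-5, 2), (0, 2)

λ = -5: successive nullity increments [1, 1] count blocks of size ≥ k; block sizes are [2].
λ = 0: successive nullity increments [1, 1] count blocks of size ≥ k; block sizes are [2].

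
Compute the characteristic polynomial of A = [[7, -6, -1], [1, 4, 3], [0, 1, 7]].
χ_A(x) = (x - 6)^3

xI - A = [[x - 7, 6, 1], [-1, x - 4, -3], [0, -1, x - 7]].

Expanding det(xI - A) along the first row:
det(xI - A) = + (x - 7)·det([[x - 4, -3], [-1, x - 7]]) - (6)·det([[-1, -3], [0, x - 7]]) + (1)·det([[-1, x - 4], [0, -1]]).

Evaluating gives χ_A(x) = x^3 - 18x^2 + 108x - 216 = (x - 6)^3.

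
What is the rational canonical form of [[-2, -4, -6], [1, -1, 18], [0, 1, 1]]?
The invariant factors of A (the non-unit diagonal entries of the Smith normal form of xI - A over ℚ[x]) are (x - 4)(x + 3)^2, each dividing the next. The characteristic polynomial is their product, (x - 4)(x + 3)^2.

The rational canonical form is the block-diagonal matrix of companion matrices C(f_i):
R = [[0, 0, 36], [1, 0, 15], [0, 1, -2]].

R = [[0, 0, 36], [1, 0, 15], [0, 1, -2]]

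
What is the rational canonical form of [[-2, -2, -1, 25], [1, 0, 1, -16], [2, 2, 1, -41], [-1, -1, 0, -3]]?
R = [[0, 0, 0, -16], [1, 0, 0, -16], [0, 1, 0, -12], [0, 0, 1, -4]]

The invariant factors of A (the non-unit diagonal entries of the Smith normal form of xI - A over ℚ[x]) are (x^2 + 2x + 4)^2, each dividing the next. The characteristic polynomial is their product, (x^2 + 2x + 4)^2.

The rational canonical form is the block-diagonal matrix of companion matrices C(f_i):
R = [[0, 0, 0, -16], [1, 0, 0, -16], [0, 1, 0, -12], [0, 0, 1, -4]].

Note the characteristic polynomial does not split into linear factors over ℚ, so A has no Jordan form over ℚ; the rational canonical form exists over any field.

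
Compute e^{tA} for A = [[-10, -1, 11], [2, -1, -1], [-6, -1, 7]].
A has Jordan form J = [[-4, 0, 0], [0, 0, 1], [0, 0, 0]] with A = PJP^{-1}, so e^{tA} = P e^{tJ} P^{-1}.

For a Jordan block J_k(λ), e^{tJ_k(λ)} = e^{λt} · (I + tN + t^2 N^2/2! + ... + t^{k-1} N^{k-1}/(k-1)!) where N is the nilpotent superdiagonal part.

Assembling the blocks and conjugating back gives the entries of e^{tA} as shown above.

e^{tA} = [[-2*t - 1 + 2*e^{-4*t}, -t, 3*t + 2 - 2*e^{-4*t}], [-2*t + 1 - e^{-4*t}, 1 - t, 3*t - 1 + e^{-4*t}], [-2*t - 1 + e^{-4*t}, -t, 3*t + 2 - e^{-4*t}]]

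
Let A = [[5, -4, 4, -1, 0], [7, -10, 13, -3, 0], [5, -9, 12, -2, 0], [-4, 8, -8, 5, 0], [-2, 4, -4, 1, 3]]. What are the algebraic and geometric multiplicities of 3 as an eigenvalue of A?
The characteristic polynomial is (x - 3)^5, so the factor x - 3 appears with exponent 5: the algebraic multiplicity is 5.

rank(A - 3I) = 2, so the eigenspace has dimension 5 - 2 = 3: the geometric multiplicity is 3.

Since 3 < 5, A is not diagonalizable.

algebraic multiplicity 5, geometric multiplicity 3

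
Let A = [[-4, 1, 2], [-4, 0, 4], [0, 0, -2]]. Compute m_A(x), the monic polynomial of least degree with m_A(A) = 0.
The characteristic polynomial factors as (x + 2)^3. The minimal polynomial is ∏(x - λ)^{k_λ} where k_λ is the size of the largest Jordan block at λ.

For λ = -2: rank(A + 2I) = 1, and the largest Jordan block has size 2 (the smallest k with rank((A + 2I)^k) = rank((A + 2I)^(k+1))).

So m_A(x) = (x + 2)^2.

m_A(x) = (x + 2)^2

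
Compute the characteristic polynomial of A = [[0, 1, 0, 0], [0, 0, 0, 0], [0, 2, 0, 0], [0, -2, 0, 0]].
xI - A = [[x, -1, 0, 0], [0, x, 0, 0], [0, -2, x, 0], [0, 2, 0, x]].

Expanding det(xI - A) along the first row:
det(xI - A) = + (x)·det([[x, 0, 0], [-2, x, 0], [2, 0, x]]) - (-1)·det([[0, 0, 0], [0, x, 0], [0, 0, x]]) + (0)·det([[0, x, 0], [0, -2, 0], [0, 2, x]]) - (0)·det([[0, x, 0], [0, -2, x], [0, 2, 0]]).

Evaluating gives χ_A(x) = x^4.

χ_A(x) = x^4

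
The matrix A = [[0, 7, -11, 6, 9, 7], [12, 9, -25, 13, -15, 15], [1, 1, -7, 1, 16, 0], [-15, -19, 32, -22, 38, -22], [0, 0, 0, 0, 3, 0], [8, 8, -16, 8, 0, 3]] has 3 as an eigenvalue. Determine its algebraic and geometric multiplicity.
algebraic multiplicity 2, geometric multiplicity 2

The characteristic polynomial is (x - 3)^2(x + 5)^4, so the factor x - 3 appears with exponent 2: the algebraic multiplicity is 2.

rank(A - 3I) = 4, so the eigenspace has dimension 6 - 4 = 2: the geometric multiplicity is 2.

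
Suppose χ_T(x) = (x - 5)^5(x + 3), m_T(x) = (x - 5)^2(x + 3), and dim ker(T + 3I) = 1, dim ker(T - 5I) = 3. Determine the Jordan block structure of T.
Jordan blocks: (-3, 1), (5, 2), (5, 2), (5, 1)

λ = -3: algebraic multiplicity 1 (exponent in χ_T), largest block size 1 (exponent in m_T), 1 block (geometric multiplicity). This forces block sizes [1].
λ = 5: algebraic multiplicity 5 (exponent in χ_T), largest block size 2 (exponent in m_T), 3 blocks (geometric multiplicity). These force block sizes [2, 2, 1].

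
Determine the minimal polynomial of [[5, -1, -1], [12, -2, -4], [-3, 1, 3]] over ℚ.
m_A(x) = (x - 2)^2

The characteristic polynomial factors as (x - 2)^3. The minimal polynomial is ∏(x - λ)^{k_λ} where k_λ is the size of the largest Jordan block at λ.

For λ = 2: rank(A - 2I) = 1, and the largest Jordan block has size 2 (the smallest k with rank((A - 2I)^k) = rank((A - 2I)^(k+1))).

So m_A(x) = (x - 2)^2.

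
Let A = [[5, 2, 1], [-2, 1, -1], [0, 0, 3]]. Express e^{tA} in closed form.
A has Jordan form J = [[3, 1, 0], [0, 3, 0], [0, 0, 3]] with A = PJP^{-1}, so e^{tA} = P e^{tJ} P^{-1}.

For a Jordan block J_k(λ), e^{tJ_k(λ)} = e^{λt} · (I + tN + t^2 N^2/2! + ... + t^{k-1} N^{k-1}/(k-1)!) where N is the nilpotent superdiagonal part.

Assembling the blocks and conjugating back gives the entries of e^{tA} as shown above.

e^{tA} = [[(2*t + 1)*e^{3*t}, 2*t*e^{3*t}, t*e^{3*t}], [-2*t*e^{3*t}, (1 - 2*t)*e^{3*t}, -t*e^{3*t}], [0, 0, e^{3*t}]]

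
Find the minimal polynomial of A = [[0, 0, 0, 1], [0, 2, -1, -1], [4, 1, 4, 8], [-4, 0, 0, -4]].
m_A(x) = (x - 3)^2(x + 2)^2

The characteristic polynomial factors as (x - 3)^2(x + 2)^2. The minimal polynomial is ∏(x - λ)^{k_λ} where k_λ is the size of the largest Jordan block at λ.

For λ = -2: rank(A + 2I) = 3, and the largest Jordan block has size 2 (the smallest k with rank((A + 2I)^k) = rank((A + 2I)^(k+1))).
For λ = 3: rank(A - 3I) = 3, and the largest Jordan block has size 2 (the smallest k with rank((A - 3I)^k) = rank((A - 3I)^(k+1))).

So m_A(x) = (x - 3)^2(x + 2)^2.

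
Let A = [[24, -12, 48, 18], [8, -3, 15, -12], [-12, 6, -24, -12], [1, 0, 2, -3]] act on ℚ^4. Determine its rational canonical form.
The invariant factors of A (the non-unit diagonal entries of the Smith normal form of xI - A over ℚ[x]) are x^2 + 3x + 6, x^2 + 3x + 6, each dividing the next. The characteristic polynomial is their product, (x^2 + 3x + 6)^2.

The rational canonical form is the block-diagonal matrix of companion matrices C(f_i):
R = [[0, -6, 0, 0], [1, -3, 0, 0], [0, 0, 0, -6], [0, 0, 1, -3]].

Note the characteristic polynomial does not split into linear factors over ℚ, so A has no Jordan form over ℚ; the rational canonical form exists over any field.

R = [[0, -6, 0, 0], [1, -3, 0, 0], [0, 0, 0, -6], [0, 0, 1, -3]]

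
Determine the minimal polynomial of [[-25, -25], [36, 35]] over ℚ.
m_A(x) = (x - 5)^2

The characteristic polynomial factors as (x - 5)^2. The minimal polynomial is ∏(x - λ)^{k_λ} where k_λ is the size of the largest Jordan block at λ.

For λ = 5: rank(A - 5I) = 1, and the largest Jordan block has size 2 (the smallest k with rank((A - 5I)^k) = rank((A - 5I)^(k+1))).

So m_A(x) = (x - 5)^2.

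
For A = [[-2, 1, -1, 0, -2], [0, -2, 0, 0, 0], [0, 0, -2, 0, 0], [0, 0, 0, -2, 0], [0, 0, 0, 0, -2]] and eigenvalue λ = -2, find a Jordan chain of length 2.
v_1 = [[0, 1, 0, 0, 0]]^T, v_2 = [[1, 0, 0, 0, 0]]^T

We seek v_1 ∈ ker((A + 2I)^2) \ ker(A + 2I), then set v_{i+1} = (A + 2I) v_i.

One such chain is v_1 = [[0, 1, 0, 0, 0]]^T, v_2 = [[1, 0, 0, 0, 0]]^T. Check: (A + 2I) v_2 = [[0, 0, 0, 0, 0]]^T = 0.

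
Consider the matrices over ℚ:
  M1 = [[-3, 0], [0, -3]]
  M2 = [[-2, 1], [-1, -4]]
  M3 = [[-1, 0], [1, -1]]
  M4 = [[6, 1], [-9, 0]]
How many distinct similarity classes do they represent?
4 classes: {M1}, {M2}, {M3}, {M4}

Characteristic polynomials: χ_{M1} = (x + 3)^2, χ_{M2} = (x + 3)^2, χ_{M3} = (x + 1)^2, χ_{M4} = (x - 3)^2.

{M1}: invariant factors x + 3, x + 3.

{M2}: invariant factors (x + 3)^2.

{M3}: invariant factors (x + 1)^2.

{M4}: invariant factors (x - 3)^2.

Matrices are similar if and only if their invariant-factor lists agree; the partition into similarity classes is {M1}, {M2}, {M3}, {M4}.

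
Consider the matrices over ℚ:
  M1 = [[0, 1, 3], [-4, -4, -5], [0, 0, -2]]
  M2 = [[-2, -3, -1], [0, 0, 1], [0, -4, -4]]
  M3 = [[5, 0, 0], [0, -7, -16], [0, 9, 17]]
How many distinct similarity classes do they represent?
Characteristic polynomials: χ_{M1} = (x + 2)^3, χ_{M2} = (x + 2)^3, χ_{M3} = (x - 5)^3.

{M1, M2}: invariant factors (x + 2)^3.

{M3}: invariant factors x - 5, (x - 5)^2.

Matrices are similar if and only if their invariant-factor lists agree; the partition into similarity classes is {M1, M2}, {M3}.

2 classes: {M1, M2}, {M3}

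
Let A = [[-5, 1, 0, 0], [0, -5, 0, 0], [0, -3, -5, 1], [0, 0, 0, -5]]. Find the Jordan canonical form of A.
The characteristic polynomial is det(xI - A) = (x + 5)^4, so the eigenvalues are -5 (algebraic multiplicity 4).

For λ = -5: rank(A + 5I) = 2, rank((A + 5I)^2) = 0. The eigenspace has dimension 4 - 2 = 2, so there are 2 Jordan blocks; the rank sequence gives block sizes [2, 2].

Assembling the blocks gives the Jordan form J above.

J = [[-5, 1, 0, 0], [0, -5, 0, 0], [0, 0, -5, 1], [0, 0, 0, -5]]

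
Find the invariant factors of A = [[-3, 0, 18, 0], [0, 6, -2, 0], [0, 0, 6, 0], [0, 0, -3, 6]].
x - 6, (x - 6)^2(x + 3)

The Jordan structure of A has elementary divisors (x + 3), (x - 6)^2, (x - 6). Arranging the block sizes at each eigenvalue in decreasing order and taking row products gives the invariant factors.

Invariant factors (smallest first, each dividing the next): x - 6, (x - 6)^2(x + 3).

Check: the last factor (x - 6)^2(x + 3) is the minimal polynomial, and the product (x - 6)^3(x + 3) is the characteristic polynomial.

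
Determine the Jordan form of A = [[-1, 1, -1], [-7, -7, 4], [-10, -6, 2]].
The characteristic polynomial is det(xI - A) = (x + 2)^3, so the eigenvalues are -2 (algebraic multiplicity 3).

For λ = -2: rank(A + 2I) = 2, rank((A + 2I)^2) = 1, rank((A + 2I)^3) = 0. The eigenspace has dimension 3 - 2 = 1, so there is 1 Jordan block; the rank sequence gives block sizes [3].

Assembling the blocks gives the Jordan form J above.

J = [[-2, 1, 0], [0, -2, 1], [0, 0, -2]]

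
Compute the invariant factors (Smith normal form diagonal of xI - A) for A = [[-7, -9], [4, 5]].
The Jordan structure of A has elementary divisors (x + 1)^2. Arranging the block sizes at each eigenvalue in decreasing order and taking row products gives the invariant factors.

Invariant factors (smallest first, each dividing the next): (x + 1)^2.

Check: the last factor (x + 1)^2 is the minimal polynomial, and the product (x + 1)^2 is the characteristic polynomial.

(x + 1)^2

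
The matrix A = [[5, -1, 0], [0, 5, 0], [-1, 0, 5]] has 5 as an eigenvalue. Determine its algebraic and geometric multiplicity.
algebraic multiplicity 3, geometric multiplicity 1

The characteristic polynomial is (x - 5)^3, so the factor x - 5 appears with exponent 3: the algebraic multiplicity is 3.

rank(A - 5I) = 2, so the eigenspace has dimension 3 - 2 = 1: the geometric multiplicity is 1.

Since 1 < 3, A is not diagonalizable.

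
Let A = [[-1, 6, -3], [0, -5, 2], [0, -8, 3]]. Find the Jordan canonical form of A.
J = [[-1, 1, 0], [0, -1, 0], [0, 0, -1]]

The characteristic polynomial is det(xI - A) = (x + 1)^3, so the eigenvalues are -1 (algebraic multiplicity 3).

For λ = -1: rank(A + I) = 1, rank((A + I)^2) = 0. The eigenspace has dimension 3 - 1 = 2, so there are 2 Jordan blocks; the rank sequence gives block sizes [2, 1].

Assembling the blocks gives the Jordan form J above.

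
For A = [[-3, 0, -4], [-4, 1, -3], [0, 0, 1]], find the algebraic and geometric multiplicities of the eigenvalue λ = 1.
algebraic multiplicity 2, geometric multiplicity 1

The characteristic polynomial is (x - 1)^2(x + 3), so the factor x - 1 appears with exponent 2: the algebraic multiplicity is 2.

rank(A - I) = 2, so the eigenspace has dimension 3 - 2 = 1: the geometric multiplicity is 1.

Since 1 < 2, A is not diagonalizable.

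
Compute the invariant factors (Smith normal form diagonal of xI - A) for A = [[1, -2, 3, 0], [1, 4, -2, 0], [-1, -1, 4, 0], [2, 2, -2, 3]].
The Jordan structure of A has elementary divisors (x - 3)^3, (x - 3). Arranging the block sizes at each eigenvalue in decreasing order and taking row products gives the invariant factors.

Invariant factors (smallest first, each dividing the next): x - 3, (x - 3)^3.

Check: the last factor (x - 3)^3 is the minimal polynomial, and the product (x - 3)^4 is the characteristic polynomial.

x - 3, (x - 3)^3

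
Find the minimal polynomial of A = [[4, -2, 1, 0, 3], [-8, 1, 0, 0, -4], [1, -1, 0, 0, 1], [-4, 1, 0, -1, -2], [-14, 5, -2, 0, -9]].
m_A(x) = (x + 1)^2

The characteristic polynomial factors as (x + 1)^5. The minimal polynomial is ∏(x - λ)^{k_λ} where k_λ is the size of the largest Jordan block at λ.

For λ = -1: rank(A + I) = 2, and the largest Jordan block has size 2 (the smallest k with rank((A + I)^k) = rank((A + I)^(k+1))).

So m_A(x) = (x + 1)^2.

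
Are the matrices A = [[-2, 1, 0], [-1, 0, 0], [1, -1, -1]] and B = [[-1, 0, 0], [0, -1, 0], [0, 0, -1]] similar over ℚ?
No.

Both have characteristic polynomial (x + 1)^3, but the minimal polynomial of A is (x + 1)^2 while the minimal polynomial of B is x + 1. The minimal polynomial is a similarity invariant, so A and B are not similar.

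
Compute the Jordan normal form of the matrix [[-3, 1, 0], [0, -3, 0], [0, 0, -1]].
The characteristic polynomial is det(xI - A) = (x + 1)(x + 3)^2, so the eigenvalues are -3 (algebraic multiplicity 2), -1 (algebraic multiplicity 1).

For λ = -3: rank(A + 3I) = 2, rank((A + 3I)^2) = 1. The eigenspace has dimension 3 - 2 = 1, so there is 1 Jordan block; the rank sequence gives block sizes [2].

For λ = -1: algebraic multiplicity 1 gives one 1×1 block.

Assembling the blocks gives the Jordan form J above.

J = [[-3, 1, 0], [0, -3, 0], [0, 0, -1]]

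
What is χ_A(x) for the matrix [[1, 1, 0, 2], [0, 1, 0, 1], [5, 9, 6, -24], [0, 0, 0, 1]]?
χ_A(x) = (x - 6)(x - 1)^3

xI - A = [[x - 1, -1, 0, -2], [0, x - 1, 0, -1], [-5, -9, x - 6, 24], [0, 0, 0, x - 1]].

Expanding det(xI - A) along the first row:
det(xI - A) = + (x - 1)·det([[x - 1, 0, -1], [-9, x - 6, 24], [0, 0, x - 1]]) - (-1)·det([[0, 0, -1], [-5, x - 6, 24], [0, 0, x - 1]]) + (0)·det([[0, x - 1, -1], [-5, -9, 24], [0, 0, x - 1]]) - (-2)·det([[0, x - 1, 0], [-5, -9, x - 6], [0, 0, 0]]).

Evaluating gives χ_A(x) = x^4 - 9x^3 + 21x^2 - 19x + 6 = (x - 6)(x - 1)^3.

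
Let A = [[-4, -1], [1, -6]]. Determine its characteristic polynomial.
χ_A(x) = (x + 5)^2

xI - A = [[x + 4, 1], [-1, x + 6]].

Expanding det(xI - A) along the first row:
det(xI - A) = + (x + 4)·det([[x + 6]]) - (1)·det([[-1]]).

Evaluating gives χ_A(x) = x^2 + 10x + 25 = (x + 5)^2.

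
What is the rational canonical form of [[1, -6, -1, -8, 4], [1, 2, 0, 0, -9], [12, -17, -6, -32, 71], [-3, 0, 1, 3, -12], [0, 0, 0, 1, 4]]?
The invariant factors of A (the non-unit diagonal entries of the Smith normal form of xI - A over ℚ[x]) are (x - 2)(x^2 - x + 4)^2, each dividing the next. The characteristic polynomial is their product, (x - 2)(x^2 - x + 4)^2.

The rational canonical form is the block-diagonal matrix of companion matrices C(f_i):
R = [[0, 0, 0, 0, 32], [1, 0, 0, 0, -32], [0, 1, 0, 0, 26], [0, 0, 1, 0, -13], [0, 0, 0, 1, 4]].

Note the characteristic polynomial does not split into linear factors over ℚ, so A has no Jordan form over ℚ; the rational canonical form exists over any field.

R = [[0, 0, 0, 0, 32], [1, 0, 0, 0, -32], [0, 1, 0, 0, 26], [0, 0, 1, 0, -13], [0, 0, 0, 1, 4]]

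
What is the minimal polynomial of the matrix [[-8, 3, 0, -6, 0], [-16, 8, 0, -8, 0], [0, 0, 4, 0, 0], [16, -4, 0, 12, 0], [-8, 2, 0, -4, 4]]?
The characteristic polynomial factors as (x - 4)^5. The minimal polynomial is ∏(x - λ)^{k_λ} where k_λ is the size of the largest Jordan block at λ.

For λ = 4: rank(A - 4I) = 1, and the largest Jordan block has size 2 (the smallest k with rank((A - 4I)^k) = rank((A - 4I)^(k+1))).

So m_A(x) = (x - 4)^2.

m_A(x) = (x - 4)^2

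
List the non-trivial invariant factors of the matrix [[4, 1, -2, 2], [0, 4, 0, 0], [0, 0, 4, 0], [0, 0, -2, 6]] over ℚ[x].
x - 4, (x - 6)(x - 4)^2

The Jordan structure of A has elementary divisors (x - 4)^2, (x - 4), (x - 6). Arranging the block sizes at each eigenvalue in decreasing order and taking row products gives the invariant factors.

Invariant factors (smallest first, each dividing the next): x - 4, (x - 6)(x - 4)^2.

Check: the last factor (x - 6)(x - 4)^2 is the minimal polynomial, and the product (x - 6)(x - 4)^3 is the characteristic polynomial.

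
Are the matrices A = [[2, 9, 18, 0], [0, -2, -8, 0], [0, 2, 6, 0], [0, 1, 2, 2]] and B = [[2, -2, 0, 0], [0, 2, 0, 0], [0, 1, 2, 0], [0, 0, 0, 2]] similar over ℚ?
Two matrices over a field are similar if and only if they have the same invariant factors.

Both A and B have characteristic polynomial (x - 2)^4 and minimal polynomial (x - 2)^2. Computing further, both have invariant factors x - 2, x - 2, (x - 2)^2. Hence A and B are similar.

Yes.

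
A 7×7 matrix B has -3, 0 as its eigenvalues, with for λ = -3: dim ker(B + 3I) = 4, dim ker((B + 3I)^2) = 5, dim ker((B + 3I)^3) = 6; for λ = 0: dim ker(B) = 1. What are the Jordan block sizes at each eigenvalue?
Jordan blocks: (-3, 3), (-3, 1), (-3, 1), (-3, 1), (0, 1)

λ = -3: successive nullity increments [4, 1, 1] count blocks of size ≥ k; block sizes are [3, 1, 1, 1].
λ = 0: successive nullity increments [1] count blocks of size ≥ k; block sizes are [1].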